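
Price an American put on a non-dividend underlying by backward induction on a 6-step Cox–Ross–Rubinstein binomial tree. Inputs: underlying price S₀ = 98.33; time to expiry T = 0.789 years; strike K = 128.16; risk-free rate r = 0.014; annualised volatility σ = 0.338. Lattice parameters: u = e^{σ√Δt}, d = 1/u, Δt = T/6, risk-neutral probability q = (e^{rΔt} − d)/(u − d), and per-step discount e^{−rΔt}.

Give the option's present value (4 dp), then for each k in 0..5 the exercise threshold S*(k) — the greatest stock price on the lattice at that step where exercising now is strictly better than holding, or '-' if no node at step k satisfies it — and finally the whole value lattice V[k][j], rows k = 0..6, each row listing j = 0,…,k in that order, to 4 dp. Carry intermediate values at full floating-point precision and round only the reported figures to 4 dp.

price = 32.3525
boundary = - - 76.9528 86.9872 98.3300 111.1519
tree:
32.3525
41.5256 22.4155
51.2072 31.0662 13.0132
60.0841 41.1728 20.1004 5.2896
67.9370 51.2072 29.8300 9.5056 0.6855
74.8840 60.0841 41.1728 17.0081 1.3128 0.0000
81.0297 67.9370 51.2072 29.8300 2.5142 0.0000 0.0000

Δt=0.13150, u=1.13040, d=0.88465, q=0.47689, disc=e^(-rΔt)=0.99816
k=6 terminal: V=max(K-S,0) → 81.0297 67.9370 51.2072 29.8300 2.5142 0.0000 0.0000
k=5: j=0 S=53.2760 intr=74.8840 cont=74.6483 V=74.8840[EX]; j=1 S=68.0759 intr=60.0841 cont=59.8484 V=60.0841[EX]; j=2 S=86.9872 intr=41.1728 cont=40.9371 V=41.1728[EX]; j=3 S=111.1519 intr=17.0081 cont=16.7724 V=17.0081[EX]; j=4 S=142.0296 intr=0.0000 cont=1.3128 V=1.3128[hold]; j=5 S=181.4849 intr=0.0000 cont=0.0000 V=0.0000[hold]  S*(5)=111.1519
k=4: j=0 S=60.2230 intr=67.9370 cont=67.7013 V=67.9370[EX]; j=1 S=76.9528 intr=51.2072 cont=50.9715 V=51.2072[EX]; j=2 S=98.3300 intr=29.8300 cont=29.5943 V=29.8300[EX]; j=3 S=125.6458 intr=2.5142 cont=9.5056 V=9.5056[hold]; j=4 S=160.5498 intr=0.0000 cont=0.6855 V=0.6855[hold]  S*(4)=98.3300
k=3: j=0 S=68.0759 intr=60.0841 cont=59.8484 V=60.0841[EX]; j=1 S=86.9872 intr=41.1728 cont=40.9371 V=41.1728[EX]; j=2 S=111.1519 intr=17.0081 cont=20.1004 V=20.1004[hold]; j=3 S=142.0296 intr=0.0000 cont=5.2896 V=5.2896[hold]  S*(3)=86.9872
k=2: j=0 S=76.9528 intr=51.2072 cont=50.9715 V=51.2072[EX]; j=1 S=98.3300 intr=29.8300 cont=31.0662 V=31.0662[hold]; j=2 S=125.6458 intr=2.5142 cont=13.0132 V=13.0132[hold]  S*(2)=76.9528
k=1: j=0 S=86.9872 intr=41.1728 cont=41.5256 V=41.5256[hold]; j=1 S=111.1519 intr=17.0081 cont=22.4155 V=22.4155[hold]  S*(1)=-
k=0: j=0 S=98.3300 intr=29.8300 cont=32.3525 V=32.3525[hold]  S*(0)=-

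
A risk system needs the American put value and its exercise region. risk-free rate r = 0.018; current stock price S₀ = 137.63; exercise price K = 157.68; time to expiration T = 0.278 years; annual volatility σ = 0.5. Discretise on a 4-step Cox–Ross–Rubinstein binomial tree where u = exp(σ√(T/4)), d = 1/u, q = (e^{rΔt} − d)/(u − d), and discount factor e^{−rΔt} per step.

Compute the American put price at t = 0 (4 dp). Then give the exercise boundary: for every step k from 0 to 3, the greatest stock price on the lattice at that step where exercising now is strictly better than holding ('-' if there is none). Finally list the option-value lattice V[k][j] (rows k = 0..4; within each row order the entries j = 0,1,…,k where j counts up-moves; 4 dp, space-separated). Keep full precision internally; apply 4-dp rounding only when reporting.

Δt=0.06950, u=1.14090, d=0.87650, q=0.47183, disc=e^(-rΔt)=0.99875
k=4 terminal: V=max(K-S,0) → 76.4478 51.9445 20.0500 0.0000 0.0000
k=3: j=0 S=92.6775 intr=65.0025 cont=64.8053 V=65.0025[EX]; j=1 S=120.6332 intr=37.0468 cont=36.8497 V=37.0468[EX]; j=2 S=157.0216 intr=0.6584 cont=10.5766 V=10.5766[hold]; j=3 S=204.3863 intr=0.0000 cont=0.0000 V=0.0000[hold]  S*(3)=120.6332
k=2: j=0 S=105.7355 intr=51.9445 cont=51.7474 V=51.9445[EX]; j=1 S=137.6300 intr=20.0500 cont=24.5267 V=24.5267[hold]; j=2 S=179.1453 intr=0.0000 cont=5.5793 V=5.5793[hold]  S*(2)=105.7355
k=1: j=0 S=120.6332 intr=37.0468 cont=38.9592 V=38.9592[hold]; j=1 S=157.0216 intr=0.6584 cont=15.5673 V=15.5673[hold]  S*(1)=-
k=0: j=0 S=137.6300 intr=20.0500 cont=27.8873 V=27.8873[hold]  S*(0)=-

price = 27.8873
boundary = - - 105.7355 120.6332
tree:
27.8873
38.9592 15.5673
51.9445 24.5267 5.5793
65.0025 37.0468 10.5766 0.0000
76.4478 51.9445 20.0500 0.0000 0.0000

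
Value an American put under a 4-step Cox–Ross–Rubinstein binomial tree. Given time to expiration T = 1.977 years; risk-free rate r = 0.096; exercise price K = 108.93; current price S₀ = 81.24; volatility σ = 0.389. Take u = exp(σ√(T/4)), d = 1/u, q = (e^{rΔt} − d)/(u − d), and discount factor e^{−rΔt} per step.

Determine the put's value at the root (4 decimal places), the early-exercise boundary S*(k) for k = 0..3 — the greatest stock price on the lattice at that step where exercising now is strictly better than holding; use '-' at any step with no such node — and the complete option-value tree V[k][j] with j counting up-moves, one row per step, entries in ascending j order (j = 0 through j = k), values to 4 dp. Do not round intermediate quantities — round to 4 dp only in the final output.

price = 29.3359
boundary = - 61.8016 47.0143 61.8016
tree:
29.3359
47.1284 15.6411
61.9157 27.8684 5.8071
73.1649 47.1284 12.6807 0.0000
81.7225 61.9157 27.6900 0.0000 0.0000

Δt=0.49425  u=1.31453  d=0.76073  q=0.51980  discount=0.95366
step 4 (expiry): payoffs max(K−S,0) = 81.7225 61.9157 27.6900 0.0000 0.0000
step 3: (k=3,j=0): S=35.7651, (K−S)⁺=73.1649, hold=68.1171 ⇒ V=73.1649 exercise | (k=3,j=1): S=61.8016, (K−S)⁺=47.1284, hold=42.0806 ⇒ V=47.1284 exercise | (k=3,j=2): S=106.7923, (K−S)⁺=2.1377, hold=12.6807 ⇒ V=12.6807 continue | (k=3,j=3): S=184.5357, (K−S)⁺=0.0000, hold=0.0000 ⇒ V=0.0000 continue  boundary S*=61.8016
step 2: (k=2,j=0): S=47.0143, (K−S)⁺=61.9157, hold=56.8679 ⇒ V=61.9157 exercise | (k=2,j=1): S=81.2400, (K−S)⁺=27.6900, hold=27.8684 ⇒ V=27.8684 continue | (k=2,j=2): S=140.3816, (K−S)⁺=0.0000, hold=5.8071 ⇒ V=5.8071 continue  boundary S*=47.0143
step 1: (k=1,j=0): S=61.8016, (K−S)⁺=47.1284, hold=42.1690 ⇒ V=47.1284 exercise | (k=1,j=1): S=106.7923, (K−S)⁺=2.1377, hold=15.6411 ⇒ V=15.6411 continue  boundary S*=61.8016
step 0: (k=0,j=0): S=81.2400, (K−S)⁺=27.6900, hold=29.3359 ⇒ V=29.3359 continue  boundary S*=-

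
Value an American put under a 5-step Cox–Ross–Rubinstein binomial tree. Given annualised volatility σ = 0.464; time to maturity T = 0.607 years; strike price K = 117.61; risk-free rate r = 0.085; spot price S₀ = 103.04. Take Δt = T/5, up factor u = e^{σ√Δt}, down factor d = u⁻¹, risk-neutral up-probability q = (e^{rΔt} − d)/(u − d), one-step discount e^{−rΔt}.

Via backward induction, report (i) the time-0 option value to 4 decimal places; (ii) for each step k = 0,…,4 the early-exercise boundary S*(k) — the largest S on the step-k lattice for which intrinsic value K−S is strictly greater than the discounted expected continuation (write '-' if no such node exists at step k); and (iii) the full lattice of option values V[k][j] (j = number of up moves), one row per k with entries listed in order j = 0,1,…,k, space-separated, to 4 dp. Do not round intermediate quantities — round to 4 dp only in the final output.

price = 20.9855
boundary = - - 74.5730 87.6585 74.5730
tree:
20.9855
30.7831 11.2962
43.0370 18.7604 3.8156
54.1690 29.9515 7.5832 0.0000
63.6393 43.0370 15.0707 0.0000 0.0000
71.6959 54.1690 29.9515 0.0000 0.0000 0.0000

params: Δt=0.12140 u=1.17547 d=0.85072 q=0.49161 e^(-rΔt)=0.98973
t_5 payoffs: 71.6959 54.1690 29.9515 0.0000 0.0000 0.0000
t_4: node(4,0) S=53.9707 payoff=63.6393 vs cont=62.4320 → 63.6393 [stop]  node(4,1) S=74.5730 payoff=43.0370 vs cont=41.8296 → 43.0370 [stop]  node(4,2) S=103.0400 payoff=14.5700 vs cont=15.0707 → 15.0707 [wait]  node(4,3) S=142.3738 payoff=0.0000 vs cont=0.0000 → 0.0000 [wait]  node(4,4) S=196.7225 payoff=0.0000 vs cont=0.0000 → 0.0000 [wait]  ⇒ S*(4)=74.5730
t_3: node(3,0) S=63.4410 payoff=54.1690 vs cont=52.9617 → 54.1690 [stop]  node(3,1) S=87.6585 payoff=29.9515 vs cont=28.9878 → 29.9515 [stop]  node(3,2) S=121.1206 payoff=0.0000 vs cont=7.5832 → 7.5832 [wait]  node(3,3) S=167.3563 payoff=0.0000 vs cont=0.0000 → 0.0000 [wait]  ⇒ S*(3)=87.6585
t_2: node(2,0) S=74.5730 payoff=43.0370 vs cont=41.8296 → 43.0370 [stop]  node(2,1) S=103.0400 payoff=14.5700 vs cont=18.7604 → 18.7604 [wait]  node(2,2) S=142.3738 payoff=0.0000 vs cont=3.8156 → 3.8156 [wait]  ⇒ S*(2)=74.5730
t_1: node(1,0) S=87.6585 payoff=29.9515 vs cont=30.7831 → 30.7831 [wait]  node(1,1) S=121.1206 payoff=0.0000 vs cont=11.2962 → 11.2962 [wait]  ⇒ S*(1)=-
t_0: node(0,0) S=103.0400 payoff=14.5700 vs cont=20.9855 → 20.9855 [wait]  ⇒ S*(0)=-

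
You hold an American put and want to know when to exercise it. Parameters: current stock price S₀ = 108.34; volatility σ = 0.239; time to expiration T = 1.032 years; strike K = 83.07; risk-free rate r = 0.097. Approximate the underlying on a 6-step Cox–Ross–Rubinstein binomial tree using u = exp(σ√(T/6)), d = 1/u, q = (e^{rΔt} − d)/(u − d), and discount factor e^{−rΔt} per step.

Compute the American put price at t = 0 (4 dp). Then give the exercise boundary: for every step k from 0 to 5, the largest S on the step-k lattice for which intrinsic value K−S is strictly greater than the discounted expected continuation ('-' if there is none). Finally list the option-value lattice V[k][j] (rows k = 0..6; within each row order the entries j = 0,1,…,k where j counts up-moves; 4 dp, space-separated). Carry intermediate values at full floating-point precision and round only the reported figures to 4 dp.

price = 0.6982
boundary = - - - - 72.8785 66.0012
tree:
0.6982
1.4165 0.1547
2.8183 0.3574 0.0000
5.4615 0.8260 0.0000 0.0000
10.1915 1.9086 0.0000 0.0000 0.0000
17.0688 4.4104 0.0000 0.0000 0.0000 0.0000
23.2970 10.1915 0.0000 0.0000 0.0000 0.0000 0.0000

params: Δt=0.17200 u=1.10420 d=0.90563 q=0.55997 e^(-rΔt)=0.98345
t_6 payoffs: 23.2970 10.1915 0.0000 0.0000 0.0000 0.0000 0.0000
t_5: node(5,0) S=66.0012 payoff=17.0688 vs cont=15.6943 → 17.0688 [stop]  node(5,1) S=80.4724 payoff=2.5976 vs cont=4.4104 → 4.4104 [wait]  node(5,2) S=98.1164 payoff=0.0000 vs cont=0.0000 → 0.0000 [wait]  node(5,3) S=119.6289 payoff=0.0000 vs cont=0.0000 → 0.0000 [wait]  node(5,4) S=145.8582 payoff=0.0000 vs cont=0.0000 → 0.0000 [wait]  node(5,5) S=177.8384 payoff=0.0000 vs cont=0.0000 → 0.0000 [wait]  ⇒ S*(5)=66.0012
t_4: node(4,0) S=72.8785 payoff=10.1915 vs cont=9.8153 → 10.1915 [stop]  node(4,1) S=88.8575 payoff=0.0000 vs cont=1.9086 → 1.9086 [wait]  node(4,2) S=108.3400 payoff=0.0000 vs cont=0.0000 → 0.0000 [wait]  node(4,3) S=132.0941 payoff=0.0000 vs cont=0.0000 → 0.0000 [wait]  node(4,4) S=161.0565 payoff=0.0000 vs cont=0.0000 → 0.0000 [wait]  ⇒ S*(4)=72.8785
t_3: node(3,0) S=80.4724 payoff=2.5976 vs cont=5.4615 → 5.4615 [wait]  node(3,1) S=98.1164 payoff=0.0000 vs cont=0.8260 → 0.8260 [wait]  node(3,2) S=119.6289 payoff=0.0000 vs cont=0.0000 → 0.0000 [wait]  node(3,3) S=145.8582 payoff=0.0000 vs cont=0.0000 → 0.0000 [wait]  ⇒ S*(3)=-
t_2: node(2,0) S=88.8575 payoff=0.0000 vs cont=2.8183 → 2.8183 [wait]  node(2,1) S=108.3400 payoff=0.0000 vs cont=0.3574 → 0.3574 [wait]  node(2,2) S=132.0941 payoff=0.0000 vs cont=0.0000 → 0.0000 [wait]  ⇒ S*(2)=-
t_1: node(1,0) S=98.1164 payoff=0.0000 vs cont=1.4165 → 1.4165 [wait]  node(1,1) S=119.6289 payoff=0.0000 vs cont=0.1547 → 0.1547 [wait]  ⇒ S*(1)=-
t_0: node(0,0) S=108.3400 payoff=0.0000 vs cont=0.6982 → 0.6982 [wait]  ⇒ S*(0)=-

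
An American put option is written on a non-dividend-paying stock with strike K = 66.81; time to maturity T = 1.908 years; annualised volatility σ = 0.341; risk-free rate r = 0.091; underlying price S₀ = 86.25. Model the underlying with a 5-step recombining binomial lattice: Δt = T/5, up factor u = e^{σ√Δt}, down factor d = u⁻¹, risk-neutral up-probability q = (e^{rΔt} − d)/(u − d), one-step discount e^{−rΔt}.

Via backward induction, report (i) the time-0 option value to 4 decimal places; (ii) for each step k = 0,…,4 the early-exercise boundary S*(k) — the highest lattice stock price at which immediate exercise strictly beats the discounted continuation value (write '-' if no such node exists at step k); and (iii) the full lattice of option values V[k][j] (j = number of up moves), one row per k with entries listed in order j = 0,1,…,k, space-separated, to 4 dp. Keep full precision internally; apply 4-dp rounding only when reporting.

price = 3.4134
boundary = - - - 45.8467 56.5968
tree:
3.4134
6.4564 0.9507
11.8735 2.0977 0.0000
20.9633 4.6286 0.0000 0.0000
29.6714 10.2132 0.0000 0.0000 0.0000
36.7256 20.9633 0.0000 0.0000 0.0000 0.0000

Δt=0.38160  u=1.23448  d=0.81006  q=0.53079  discount=0.96587
step 5 (expiry): payoffs max(K−S,0) = 36.7256 20.9633 0.0000 0.0000 0.0000 0.0000
step 4: (k=4,j=0): S=37.1386, (K−S)⁺=29.6714, hold=27.3912 ⇒ V=29.6714 exercise | (k=4,j=1): S=56.5968, (K−S)⁺=10.2132, hold=9.5005 ⇒ V=10.2132 exercise | (k=4,j=2): S=86.2500, (K−S)⁺=0.0000, hold=0.0000 ⇒ V=0.0000 continue | (k=4,j=3): S=131.4396, (K−S)⁺=0.0000, hold=0.0000 ⇒ V=0.0000 continue | (k=4,j=4): S=200.3056, (K−S)⁺=0.0000, hold=0.0000 ⇒ V=0.0000 continue  boundary S*=56.5968
step 3: (k=3,j=0): S=45.8467, (K−S)⁺=20.9633, hold=18.6831 ⇒ V=20.9633 exercise | (k=3,j=1): S=69.8676, (K−S)⁺=0.0000, hold=4.6286 ⇒ V=4.6286 continue | (k=3,j=2): S=106.4738, (K−S)⁺=0.0000, hold=0.0000 ⇒ V=0.0000 continue | (k=3,j=3): S=162.2593, (K−S)⁺=0.0000, hold=0.0000 ⇒ V=0.0000 continue  boundary S*=45.8467
step 2: (k=2,j=0): S=56.5968, (K−S)⁺=10.2132, hold=11.8735 ⇒ V=11.8735 continue | (k=2,j=1): S=86.2500, (K−S)⁺=0.0000, hold=2.0977 ⇒ V=2.0977 continue | (k=2,j=2): S=131.4396, (K−S)⁺=0.0000, hold=0.0000 ⇒ V=0.0000 continue  boundary S*=-
step 1: (k=1,j=0): S=69.8676, (K−S)⁺=0.0000, hold=6.4564 ⇒ V=6.4564 continue | (k=1,j=1): S=106.4738, (K−S)⁺=0.0000, hold=0.9507 ⇒ V=0.9507 continue  boundary S*=-
step 0: (k=0,j=0): S=86.2500, (K−S)⁺=0.0000, hold=3.4134 ⇒ V=3.4134 continue  boundary S*=-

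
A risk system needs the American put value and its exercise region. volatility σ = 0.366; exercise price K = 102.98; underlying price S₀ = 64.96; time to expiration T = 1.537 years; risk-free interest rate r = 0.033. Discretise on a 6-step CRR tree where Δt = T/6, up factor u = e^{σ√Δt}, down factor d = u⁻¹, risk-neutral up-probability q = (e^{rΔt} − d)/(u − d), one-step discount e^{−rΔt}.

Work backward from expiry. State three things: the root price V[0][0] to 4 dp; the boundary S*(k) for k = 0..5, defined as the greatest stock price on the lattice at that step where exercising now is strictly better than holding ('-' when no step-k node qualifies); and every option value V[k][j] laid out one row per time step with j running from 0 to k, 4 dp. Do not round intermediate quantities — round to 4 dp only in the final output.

price = 38.8381
boundary = - 53.9754 44.8483 53.9754 64.9600 78.1801
tree:
38.8381
49.0046 28.3654
58.1317 38.1197 18.1587
65.7155 49.0046 26.8451 8.9430
72.0168 58.1317 38.0200 15.0512 2.3944
77.2526 65.7155 49.0046 24.7999 4.6135 0.0000
81.6031 72.0168 58.1317 38.0200 8.8894 0.0000 0.0000

Δt=0.25617, u=1.20351, d=0.83090, q=0.47660, disc=e^(-rΔt)=0.99158
k=6 terminal: V=max(K-S,0) → 81.6031 72.0168 58.1317 38.0200 8.8894 0.0000 0.0000
k=5: j=0 S=25.7274 intr=77.2526 cont=76.3858 V=77.2526[EX]; j=1 S=37.2645 intr=65.7155 cont=64.8486 V=65.7155[EX]; j=2 S=53.9754 intr=49.0046 cont=48.1377 V=49.0046[EX]; j=3 S=78.1801 intr=24.7999 cont=23.9330 V=24.7999[EX]; j=4 S=113.2391 intr=0.0000 cont=4.6135 V=4.6135[hold]; j=5 S=164.0199 intr=0.0000 cont=0.0000 V=0.0000[hold]  S*(5)=78.1801
k=4: j=0 S=30.9632 intr=72.0168 cont=71.1499 V=72.0168[EX]; j=1 S=44.8483 intr=58.1317 cont=57.2648 V=58.1317[EX]; j=2 S=64.9600 intr=38.0200 cont=37.1531 V=38.0200[EX]; j=3 S=94.0906 intr=8.8894 cont=15.0512 V=15.0512[hold]; j=4 S=136.2845 intr=0.0000 cont=2.3944 V=2.3944[hold]  S*(4)=64.9600
k=3: j=0 S=37.2645 intr=65.7155 cont=64.8486 V=65.7155[EX]; j=1 S=53.9754 intr=49.0046 cont=48.1377 V=49.0046[EX]; j=2 S=78.1801 intr=24.7999 cont=26.8451 V=26.8451[hold]; j=3 S=113.2391 intr=0.0000 cont=8.9430 V=8.9430[hold]  S*(3)=53.9754
k=2: j=0 S=44.8483 intr=58.1317 cont=57.2648 V=58.1317[EX]; j=1 S=64.9600 intr=38.0200 cont=38.1197 V=38.1197[hold]; j=2 S=94.0906 intr=8.8894 cont=18.1587 V=18.1587[hold]  S*(2)=44.8483
k=1: j=0 S=53.9754 intr=49.0046 cont=48.1848 V=49.0046[EX]; j=1 S=78.1801 intr=24.7999 cont=28.3654 V=28.3654[hold]  S*(1)=53.9754
k=0: j=0 S=64.9600 intr=38.0200 cont=38.8381 V=38.8381[hold]  S*(0)=-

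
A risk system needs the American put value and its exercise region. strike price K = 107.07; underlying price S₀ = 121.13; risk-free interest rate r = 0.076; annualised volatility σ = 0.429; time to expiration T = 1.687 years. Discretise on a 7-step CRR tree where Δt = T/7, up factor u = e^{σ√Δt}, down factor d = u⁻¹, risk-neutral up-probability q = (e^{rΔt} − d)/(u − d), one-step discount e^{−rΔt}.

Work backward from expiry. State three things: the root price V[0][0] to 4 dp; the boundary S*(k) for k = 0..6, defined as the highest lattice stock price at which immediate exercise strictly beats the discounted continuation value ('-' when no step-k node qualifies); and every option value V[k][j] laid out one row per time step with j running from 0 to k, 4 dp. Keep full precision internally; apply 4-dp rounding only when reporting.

price = 13.9554
boundary = - - - 64.3961 52.1670 64.3961 79.4921
tree:
13.9554
20.9127 7.2713
30.4122 11.8561 2.7941
42.6739 18.8512 5.0540 0.5574
54.9030 29.0057 9.0383 1.1156 0.0000
64.8098 42.6739 15.9342 2.2327 0.0000 0.0000
72.8352 54.9030 27.5779 4.4685 0.0000 0.0000 0.0000
79.3366 64.8098 42.6739 8.9432 0.0000 0.0000 0.0000 0.0000

params: Δt=0.24100 u=1.23442 d=0.81010 q=0.49111 e^(-rΔt)=0.98185
t_7 payoffs: 79.3366 64.8098 42.6739 8.9432 0.0000 0.0000 0.0000 0.0000
t_6: node(6,0) S=34.2348 payoff=72.8352 vs cont=70.8920 → 72.8352 [stop]  node(6,1) S=52.1670 payoff=54.9030 vs cont=52.9598 → 54.9030 [stop]  node(6,2) S=79.4921 payoff=27.5779 vs cont=25.6347 → 27.5779 [stop]  node(6,3) S=121.1300 payoff=0.0000 vs cont=4.4685 → 4.4685 [wait]  node(6,4) S=184.5779 payoff=0.0000 vs cont=0.0000 → 0.0000 [wait]  node(6,5) S=281.2598 payoff=0.0000 vs cont=0.0000 → 0.0000 [wait]  node(6,6) S=428.5837 payoff=0.0000 vs cont=0.0000 → 0.0000 [wait]  ⇒ S*(6)=79.4921
t_5: node(5,0) S=42.2602 payoff=64.8098 vs cont=62.8665 → 64.8098 [stop]  node(5,1) S=64.3961 payoff=42.6739 vs cont=40.7306 → 42.6739 [stop]  node(5,2) S=98.1268 payoff=8.9432 vs cont=15.9342 → 15.9342 [wait]  node(5,3) S=149.5257 payoff=0.0000 vs cont=2.2327 → 2.2327 [wait]  node(5,4) S=227.8472 payoff=0.0000 vs cont=0.0000 → 0.0000 [wait]  node(5,5) S=347.1935 payoff=0.0000 vs cont=0.0000 → 0.0000 [wait]  ⇒ S*(5)=64.3961
t_4: node(4,0) S=52.1670 payoff=54.9030 vs cont=52.9598 → 54.9030 [stop]  node(4,1) S=79.4921 payoff=27.5779 vs cont=29.0057 → 29.0057 [wait]  node(4,2) S=121.1300 payoff=0.0000 vs cont=9.0383 → 9.0383 [wait]  node(4,3) S=184.5779 payoff=0.0000 vs cont=1.1156 → 1.1156 [wait]  node(4,4) S=281.2598 payoff=0.0000 vs cont=0.0000 → 0.0000 [wait]  ⇒ S*(4)=52.1670
t_3: node(3,0) S=64.3961 payoff=42.6739 vs cont=41.4191 → 42.6739 [stop]  node(3,1) S=98.1268 payoff=8.9432 vs cont=18.8512 → 18.8512 [wait]  node(3,2) S=149.5257 payoff=0.0000 vs cont=5.0540 → 5.0540 [wait]  node(3,3) S=227.8472 payoff=0.0000 vs cont=0.5574 → 0.5574 [wait]  ⇒ S*(3)=64.3961
t_2: node(2,0) S=79.4921 payoff=27.5779 vs cont=30.4122 → 30.4122 [wait]  node(2,1) S=121.1300 payoff=0.0000 vs cont=11.8561 → 11.8561 [wait]  node(2,2) S=184.5779 payoff=0.0000 vs cont=2.7941 → 2.7941 [wait]  ⇒ S*(2)=-
t_1: node(1,0) S=98.1268 payoff=8.9432 vs cont=20.9127 → 20.9127 [wait]  node(1,1) S=149.5257 payoff=0.0000 vs cont=7.2713 → 7.2713 [wait]  ⇒ S*(1)=-
t_0: node(0,0) S=121.1300 payoff=0.0000 vs cont=13.9554 → 13.9554 [wait]  ⇒ S*(0)=-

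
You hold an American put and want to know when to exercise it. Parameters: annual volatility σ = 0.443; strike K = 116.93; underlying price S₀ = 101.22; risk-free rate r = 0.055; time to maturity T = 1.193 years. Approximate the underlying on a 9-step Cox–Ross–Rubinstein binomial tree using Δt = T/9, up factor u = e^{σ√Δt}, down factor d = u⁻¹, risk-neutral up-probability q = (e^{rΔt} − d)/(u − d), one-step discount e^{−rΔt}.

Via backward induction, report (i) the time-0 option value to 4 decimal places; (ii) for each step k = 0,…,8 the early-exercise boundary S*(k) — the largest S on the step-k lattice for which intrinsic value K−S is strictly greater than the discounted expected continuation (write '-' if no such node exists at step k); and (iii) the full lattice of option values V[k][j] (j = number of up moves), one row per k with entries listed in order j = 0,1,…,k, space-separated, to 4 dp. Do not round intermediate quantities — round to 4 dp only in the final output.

price = 25.6599
boundary = - - - 62.3917 73.3117 62.3917 73.3117 86.1430 73.3117
tree:
25.6599
34.0717 17.0218
43.8456 24.0995 9.6843
54.5383 33.0354 14.8752 4.2604
63.8318 43.6183 22.1792 7.2624 1.1034
71.7409 54.5383 31.8551 12.1316 2.1471 0.0000
78.4720 63.8318 43.6183 19.7143 4.1781 0.0000 0.0000
84.2004 71.7409 54.5383 30.7870 8.1303 0.0000 0.0000 0.0000
89.0756 78.4720 63.8318 43.6183 15.8211 0.0000 0.0000 0.0000 0.0000
93.2246 84.2004 71.7409 54.5383 30.7870 0.0000 0.0000 0.0000 0.0000 0.0000

params: Δt=0.13256 u=1.17502 d=0.85105 q=0.48235 e^(-rΔt)=0.99274
t_9 payoffs: 93.2246 84.2004 71.7409 54.5383 30.7870 0.0000 0.0000 0.0000 0.0000 0.0000
t_8: node(8,0) S=27.8544 payoff=89.0756 vs cont=88.2262 → 89.0756 [stop]  node(8,1) S=38.4580 payoff=78.4720 vs cont=77.6226 → 78.4720 [stop]  node(8,2) S=53.0982 payoff=63.8318 vs cont=62.9824 → 63.8318 [stop]  node(8,3) S=73.3117 payoff=43.6183 vs cont=42.7689 → 43.6183 [stop]  node(8,4) S=101.2200 payoff=15.7100 vs cont=15.8211 → 15.8211 [wait]  node(8,5) S=139.7525 payoff=0.0000 vs cont=0.0000 → 0.0000 [wait]  node(8,6) S=192.9535 payoff=0.0000 vs cont=0.0000 → 0.0000 [wait]  node(8,7) S=266.4072 payoff=0.0000 vs cont=0.0000 → 0.0000 [wait]  node(8,8) S=367.8232 payoff=0.0000 vs cont=0.0000 → 0.0000 [wait]  ⇒ S*(8)=73.3117
t_7: node(7,0) S=32.7296 payoff=84.2004 vs cont=83.3511 → 84.2004 [stop]  node(7,1) S=45.1891 payoff=71.7409 vs cont=70.8915 → 71.7409 [stop]  node(7,2) S=62.3917 payoff=54.5383 vs cont=53.6890 → 54.5383 [stop]  node(7,3) S=86.1430 payoff=30.7870 vs cont=29.9909 → 30.7870 [stop]  node(7,4) S=118.9359 payoff=0.0000 vs cont=8.1303 → 8.1303 [wait]  node(7,5) S=164.2125 payoff=0.0000 vs cont=0.0000 → 0.0000 [wait]  node(7,6) S=226.7249 payoff=0.0000 vs cont=0.0000 → 0.0000 [wait]  node(7,7) S=313.0347 payoff=0.0000 vs cont=0.0000 → 0.0000 [wait]  ⇒ S*(7)=86.1430
t_6: node(6,0) S=38.4580 payoff=78.4720 vs cont=77.6226 → 78.4720 [stop]  node(6,1) S=53.0982 payoff=63.8318 vs cont=62.9824 → 63.8318 [stop]  node(6,2) S=73.3117 payoff=43.6183 vs cont=42.7689 → 43.6183 [stop]  node(6,3) S=101.2200 payoff=15.7100 vs cont=19.7143 → 19.7143 [wait]  node(6,4) S=139.7525 payoff=0.0000 vs cont=4.1781 → 4.1781 [wait]  node(6,5) S=192.9535 payoff=0.0000 vs cont=0.0000 → 0.0000 [wait]  node(6,6) S=266.4072 payoff=0.0000 vs cont=0.0000 → 0.0000 [wait]  ⇒ S*(6)=73.3117
t_5: node(5,0) S=45.1891 payoff=71.7409 vs cont=70.8915 → 71.7409 [stop]  node(5,1) S=62.3917 payoff=54.5383 vs cont=53.6890 → 54.5383 [stop]  node(5,2) S=86.1430 payoff=30.7870 vs cont=31.8551 → 31.8551 [wait]  node(5,3) S=118.9359 payoff=0.0000 vs cont=12.1316 → 12.1316 [wait]  node(5,4) S=164.2125 payoff=0.0000 vs cont=2.1471 → 2.1471 [wait]  node(5,5) S=226.7249 payoff=0.0000 vs cont=0.0000 → 0.0000 [wait]  ⇒ S*(5)=62.3917
t_4: node(4,0) S=53.0982 payoff=63.8318 vs cont=62.9824 → 63.8318 [stop]  node(4,1) S=73.3117 payoff=43.6183 vs cont=43.2804 → 43.6183 [stop]  node(4,2) S=101.2200 payoff=15.7100 vs cont=22.1792 → 22.1792 [wait]  node(4,3) S=139.7525 payoff=0.0000 vs cont=7.2624 → 7.2624 [wait]  node(4,4) S=192.9535 payoff=0.0000 vs cont=1.1034 → 1.1034 [wait]  ⇒ S*(4)=73.3117
t_3: node(3,0) S=62.3917 payoff=54.5383 vs cont=53.6890 → 54.5383 [stop]  node(3,1) S=86.1430 payoff=30.7870 vs cont=33.0354 → 33.0354 [wait]  node(3,2) S=118.9359 payoff=0.0000 vs cont=14.8752 → 14.8752 [wait]  node(3,3) S=164.2125 payoff=0.0000 vs cont=4.2604 → 4.2604 [wait]  ⇒ S*(3)=62.3917
t_2: node(2,0) S=73.3117 payoff=43.6183 vs cont=43.8456 → 43.8456 [wait]  node(2,1) S=101.2200 payoff=15.7100 vs cont=24.0995 → 24.0995 [wait]  node(2,2) S=139.7525 payoff=0.0000 vs cont=9.6843 → 9.6843 [wait]  ⇒ S*(2)=-
t_1: node(1,0) S=86.1430 payoff=30.7870 vs cont=34.0717 → 34.0717 [wait]  node(1,1) S=118.9359 payoff=0.0000 vs cont=17.0218 → 17.0218 [wait]  ⇒ S*(1)=-
t_0: node(0,0) S=101.2200 payoff=15.7100 vs cont=25.6599 → 25.6599 [wait]  ⇒ S*(0)=-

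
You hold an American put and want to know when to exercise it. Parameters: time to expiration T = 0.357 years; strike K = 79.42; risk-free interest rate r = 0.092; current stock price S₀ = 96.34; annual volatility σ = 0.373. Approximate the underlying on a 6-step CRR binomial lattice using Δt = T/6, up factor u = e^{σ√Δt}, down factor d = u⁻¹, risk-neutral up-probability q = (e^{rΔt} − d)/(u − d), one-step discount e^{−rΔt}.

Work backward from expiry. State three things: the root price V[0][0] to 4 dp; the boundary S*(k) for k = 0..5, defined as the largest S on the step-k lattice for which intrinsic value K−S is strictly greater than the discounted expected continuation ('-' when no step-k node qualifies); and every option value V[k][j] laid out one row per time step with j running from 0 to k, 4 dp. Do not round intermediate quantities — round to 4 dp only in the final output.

params: Δt=0.05950 u=1.09525 d=0.91303 q=0.50739 e^(-rΔt)=0.99454
t_6 payoffs: 23.6087 12.4700 0.0000 0.0000 0.0000 0.0000 0.0000
t_5: node(5,0) S=61.1275 payoff=18.2925 vs cont=17.8590 → 18.2925 [stop]  node(5,1) S=73.3271 payoff=6.0929 vs cont=6.1093 → 6.1093 [wait]  node(5,2) S=87.9615 payoff=0.0000 vs cont=0.0000 → 0.0000 [wait]  node(5,3) S=105.5166 payoff=0.0000 vs cont=0.0000 → 0.0000 [wait]  node(5,4) S=126.5753 payoff=0.0000 vs cont=0.0000 → 0.0000 [wait]  node(5,5) S=151.8368 payoff=0.0000 vs cont=0.0000 → 0.0000 [wait]  ⇒ S*(5)=61.1275
t_4: node(4,0) S=66.9500 payoff=12.4700 vs cont=12.0447 → 12.4700 [stop]  node(4,1) S=80.3116 payoff=0.0000 vs cont=2.9931 → 2.9931 [wait]  node(4,2) S=96.3400 payoff=0.0000 vs cont=0.0000 → 0.0000 [wait]  node(4,3) S=115.5672 payoff=0.0000 vs cont=0.0000 → 0.0000 [wait]  node(4,4) S=138.6318 payoff=0.0000 vs cont=0.0000 → 0.0000 [wait]  ⇒ S*(4)=66.9500
t_3: node(3,0) S=73.3271 payoff=6.0929 vs cont=7.6197 → 7.6197 [wait]  node(3,1) S=87.9615 payoff=0.0000 vs cont=1.4664 → 1.4664 [wait]  node(3,2) S=105.5166 payoff=0.0000 vs cont=0.0000 → 0.0000 [wait]  node(3,3) S=126.5753 payoff=0.0000 vs cont=0.0000 → 0.0000 [wait]  ⇒ S*(3)=-
t_2: node(2,0) S=80.3116 payoff=0.0000 vs cont=4.4730 → 4.4730 [wait]  node(2,1) S=96.3400 payoff=0.0000 vs cont=0.7184 → 0.7184 [wait]  node(2,2) S=115.5672 payoff=0.0000 vs cont=0.0000 → 0.0000 [wait]  ⇒ S*(2)=-
t_1: node(1,0) S=87.9615 payoff=0.0000 vs cont=2.5539 → 2.5539 [wait]  node(1,1) S=105.5166 payoff=0.0000 vs cont=0.3520 → 0.3520 [wait]  ⇒ S*(1)=-
t_0: node(0,0) S=96.3400 payoff=0.0000 vs cont=1.4288 → 1.4288 [wait]  ⇒ S*(0)=-

price = 1.4288
boundary = - - - - 66.9500 61.1275
tree:
1.4288
2.5539 0.3520
4.4730 0.7184 0.0000
7.6197 1.4664 0.0000 0.0000
12.4700 2.9931 0.0000 0.0000 0.0000
18.2925 6.1093 0.0000 0.0000 0.0000 0.0000
23.6087 12.4700 0.0000 0.0000 0.0000 0.0000 0.0000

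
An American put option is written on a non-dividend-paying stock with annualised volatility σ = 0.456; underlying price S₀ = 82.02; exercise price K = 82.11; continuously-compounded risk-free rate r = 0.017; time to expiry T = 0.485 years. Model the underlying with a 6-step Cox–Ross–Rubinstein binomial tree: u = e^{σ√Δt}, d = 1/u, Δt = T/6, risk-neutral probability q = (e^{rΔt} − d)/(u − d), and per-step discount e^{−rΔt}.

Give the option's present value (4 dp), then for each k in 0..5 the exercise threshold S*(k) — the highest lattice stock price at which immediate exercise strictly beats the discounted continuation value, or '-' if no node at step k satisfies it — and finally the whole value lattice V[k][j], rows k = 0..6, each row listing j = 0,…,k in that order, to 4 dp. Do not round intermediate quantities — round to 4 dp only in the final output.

Δt=0.08083  u=1.13843  d=0.87841  q=0.47292  discount=0.99863
step 6 (expiry): payoffs max(K−S,0) = 44.4317 33.2784 18.8236 0.0900 0.0000 0.0000 0.0000
step 5: (k=5,j=0): S=42.8940, (K−S)⁺=39.2160, hold=39.1033 ⇒ V=39.2160 exercise | (k=5,j=1): S=55.5912, (K−S)⁺=26.5188, hold=26.4061 ⇒ V=26.5188 exercise | (k=5,j=2): S=72.0469, (K−S)⁺=10.0631, hold=9.9504 ⇒ V=10.0631 exercise | (k=5,j=3): S=93.3737, (K−S)⁺=0.0000, hold=0.0474 ⇒ V=0.0474 continue | (k=5,j=4): S=121.0135, (K−S)⁺=0.0000, hold=0.0000 ⇒ V=0.0000 continue | (k=5,j=5): S=156.8350, (K−S)⁺=0.0000, hold=0.0000 ⇒ V=0.0000 continue  boundary S*=72.0469
step 4: (k=4,j=0): S=48.8316, (K−S)⁺=33.2784, hold=33.1656 ⇒ V=33.2784 exercise | (k=4,j=1): S=63.2864, (K−S)⁺=18.8236, hold=18.7108 ⇒ V=18.8236 exercise | (k=4,j=2): S=82.0200, (K−S)⁺=0.0900, hold=5.3191 ⇒ V=5.3191 continue | (k=4,j=3): S=106.2990, (K−S)⁺=0.0000, hold=0.0249 ⇒ V=0.0249 continue | (k=4,j=4): S=137.7649, (K−S)⁺=0.0000, hold=0.0000 ⇒ V=0.0000 continue  boundary S*=63.2864
step 3: (k=3,j=0): S=55.5912, (K−S)⁺=26.5188, hold=26.4061 ⇒ V=26.5188 exercise | (k=3,j=1): S=72.0469, (K−S)⁺=10.0631, hold=12.4200 ⇒ V=12.4200 continue | (k=3,j=2): S=93.3737, (K−S)⁺=0.0000, hold=2.8115 ⇒ V=2.8115 continue | (k=3,j=3): S=121.0135, (K−S)⁺=0.0000, hold=0.0131 ⇒ V=0.0131 continue  boundary S*=55.5912
step 2: (k=2,j=0): S=63.2864, (K−S)⁺=18.8236, hold=19.8239 ⇒ V=19.8239 continue | (k=2,j=1): S=82.0200, (K−S)⁺=0.0900, hold=7.8651 ⇒ V=7.8651 continue | (k=2,j=2): S=106.2990, (K−S)⁺=0.0000, hold=1.4861 ⇒ V=1.4861 continue  boundary S*=-
step 1: (k=1,j=0): S=72.0469, (K−S)⁺=10.0631, hold=14.1489 ⇒ V=14.1489 continue | (k=1,j=1): S=93.3737, (K−S)⁺=0.0000, hold=4.8417 ⇒ V=4.8417 continue  boundary S*=-
step 0: (k=0,j=0): S=82.0200, (K−S)⁺=0.0900, hold=9.7339 ⇒ V=9.7339 continue  boundary S*=-

price = 9.7339
boundary = - - - 55.5912 63.2864 72.0469
tree:
9.7339
14.1489 4.8417
19.8239 7.8651 1.4861
26.5188 12.4200 2.8115 0.0131
33.2784 18.8236 5.3191 0.0249 0.0000
39.2160 26.5188 10.0631 0.0474 0.0000 0.0000
44.4317 33.2784 18.8236 0.0900 0.0000 0.0000 0.0000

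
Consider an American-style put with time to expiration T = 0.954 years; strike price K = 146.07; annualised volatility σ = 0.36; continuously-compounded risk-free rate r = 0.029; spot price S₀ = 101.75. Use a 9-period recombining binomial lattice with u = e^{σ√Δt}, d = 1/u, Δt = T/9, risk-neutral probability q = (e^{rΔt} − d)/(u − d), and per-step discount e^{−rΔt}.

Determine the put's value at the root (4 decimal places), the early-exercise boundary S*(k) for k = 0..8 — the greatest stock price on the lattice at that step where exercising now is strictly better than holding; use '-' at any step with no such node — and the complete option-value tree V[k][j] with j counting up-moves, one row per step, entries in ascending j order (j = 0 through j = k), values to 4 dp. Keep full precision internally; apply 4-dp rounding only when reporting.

Δt=0.10600  u=1.12435  d=0.88940  q=0.48384  discount=0.99693
step 9 (expiry): payoffs max(K−S,0) = 110.6367 101.2764 89.4433 74.4842 55.5735 31.6671 1.4454 0.0000 0.0000 0.0000
step 8: (k=8,j=0): S=39.8395, (K−S)⁺=106.2305, hold=105.7822 ⇒ V=106.2305 exercise | (k=8,j=1): S=50.3639, (K−S)⁺=95.7061, hold=95.2578 ⇒ V=95.7061 exercise | (k=8,j=2): S=63.6684, (K−S)⁺=82.4016, hold=81.9532 ⇒ V=82.4016 exercise | (k=8,j=3): S=80.4877, (K−S)⁺=65.5823, hold=65.1340 ⇒ V=65.5823 exercise | (k=8,j=4): S=101.7500, (K−S)⁺=44.3200, hold=43.8717 ⇒ V=44.3200 exercise | (k=8,j=5): S=128.6292, (K−S)⁺=17.4408, hold=16.9925 ⇒ V=17.4408 exercise | (k=8,j=6): S=162.6091, (K−S)⁺=0.0000, hold=0.7438 ⇒ V=0.7438 continue | (k=8,j=7): S=205.5653, (K−S)⁺=0.0000, hold=0.0000 ⇒ V=0.0000 continue | (k=8,j=8): S=259.8693, (K−S)⁺=0.0000, hold=0.0000 ⇒ V=0.0000 continue  boundary S*=128.6292
step 7: (k=7,j=0): S=44.7936, (K−S)⁺=101.2764, hold=100.8280 ⇒ V=101.2764 exercise | (k=7,j=1): S=56.6267, (K−S)⁺=89.4433, hold=88.9949 ⇒ V=89.4433 exercise | (k=7,j=2): S=71.5858, (K−S)⁺=74.4842, hold=74.0359 ⇒ V=74.4842 exercise | (k=7,j=3): S=90.4965, (K−S)⁺=55.5735, hold=55.1252 ⇒ V=55.5735 exercise | (k=7,j=4): S=114.4029, (K−S)⁺=31.6671, hold=31.2188 ⇒ V=31.6671 exercise | (k=7,j=5): S=144.6246, (K−S)⁺=1.4454, hold=9.3335 ⇒ V=9.3335 continue | (k=7,j=6): S=182.8299, (K−S)⁺=0.0000, hold=0.3827 ⇒ V=0.3827 continue | (k=7,j=7): S=231.1279, (K−S)⁺=0.0000, hold=0.0000 ⇒ V=0.0000 continue  boundary S*=114.4029
step 6: (k=6,j=0): S=50.3639, (K−S)⁺=95.7061, hold=95.2578 ⇒ V=95.7061 exercise | (k=6,j=1): S=63.6684, (K−S)⁺=82.4016, hold=81.9532 ⇒ V=82.4016 exercise | (k=6,j=2): S=80.4877, (K−S)⁺=65.5823, hold=65.1340 ⇒ V=65.5823 exercise | (k=6,j=3): S=101.7500, (K−S)⁺=44.3200, hold=43.8717 ⇒ V=44.3200 exercise | (k=6,j=4): S=128.6292, (K−S)⁺=17.4408, hold=20.7973 ⇒ V=20.7973 continue | (k=6,j=5): S=162.6091, (K−S)⁺=0.0000, hold=4.9874 ⇒ V=4.9874 continue | (k=6,j=6): S=205.5653, (K−S)⁺=0.0000, hold=0.1969 ⇒ V=0.1969 continue  boundary S*=101.7500
step 5: (k=5,j=0): S=56.6267, (K−S)⁺=89.4433, hold=88.9949 ⇒ V=89.4433 exercise | (k=5,j=1): S=71.5858, (K−S)⁺=74.4842, hold=74.0359 ⇒ V=74.4842 exercise | (k=5,j=2): S=90.4965, (K−S)⁺=55.5735, hold=55.1252 ⇒ V=55.5735 exercise | (k=5,j=3): S=114.4029, (K−S)⁺=31.6671, hold=32.8378 ⇒ V=32.8378 continue | (k=5,j=4): S=144.6246, (K−S)⁺=1.4454, hold=13.1076 ⇒ V=13.1076 continue | (k=5,j=5): S=182.8299, (K−S)⁺=0.0000, hold=2.6614 ⇒ V=2.6614 continue  boundary S*=90.4965
step 4: (k=4,j=0): S=63.6684, (K−S)⁺=82.4016, hold=81.9532 ⇒ V=82.4016 exercise | (k=4,j=1): S=80.4877, (K−S)⁺=65.5823, hold=65.1340 ⇒ V=65.5823 exercise | (k=4,j=2): S=101.7500, (K−S)⁺=44.3200, hold=44.4363 ⇒ V=44.4363 continue | (k=4,j=3): S=128.6292, (K−S)⁺=17.4408, hold=23.2201 ⇒ V=23.2201 continue | (k=4,j=4): S=162.6091, (K−S)⁺=0.0000, hold=8.0286 ⇒ V=8.0286 continue  boundary S*=80.4877
step 3: (k=3,j=0): S=71.5858, (K−S)⁺=74.4842, hold=74.0359 ⇒ V=74.4842 exercise | (k=3,j=1): S=90.4965, (K−S)⁺=55.5735, hold=55.1813 ⇒ V=55.5735 exercise | (k=3,j=2): S=114.4029, (K−S)⁺=31.6671, hold=34.0663 ⇒ V=34.0663 continue | (k=3,j=3): S=144.6246, (K−S)⁺=1.4454, hold=15.8212 ⇒ V=15.8212 continue  boundary S*=90.4965
step 2: (k=2,j=0): S=80.4877, (K−S)⁺=65.5823, hold=65.1340 ⇒ V=65.5823 exercise | (k=2,j=1): S=101.7500, (K−S)⁺=44.3200, hold=45.0289 ⇒ V=45.0289 continue | (k=2,j=2): S=128.6292, (K−S)⁺=17.4408, hold=25.1612 ⇒ V=25.1612 continue  boundary S*=80.4877
step 1: (k=1,j=0): S=90.4965, (K−S)⁺=55.5735, hold=55.4671 ⇒ V=55.5735 exercise | (k=1,j=1): S=114.4029, (K−S)⁺=31.6671, hold=35.3075 ⇒ V=35.3075 continue  boundary S*=90.4965
step 0: (k=0,j=0): S=101.7500, (K−S)⁺=44.3200, hold=45.6276 ⇒ V=45.6276 continue  boundary S*=-

price = 45.6276
boundary = - 90.4965 80.4877 90.4965 80.4877 90.4965 101.7500 114.4029 128.6292
tree:
45.6276
55.5735 35.3075
65.5823 45.0289 25.1612
74.4842 55.5735 34.0663 15.8212
82.4016 65.5823 44.4363 23.2201 8.0286
89.4433 74.4842 55.5735 32.8378 13.1076 2.6614
95.7061 82.4016 65.5823 44.3200 20.7973 4.9874 0.1969
101.2764 89.4433 74.4842 55.5735 31.6671 9.3335 0.3827 0.0000
106.2305 95.7061 82.4016 65.5823 44.3200 17.4408 0.7438 0.0000 0.0000
110.6367 101.2764 89.4433 74.4842 55.5735 31.6671 1.4454 0.0000 0.0000 0.0000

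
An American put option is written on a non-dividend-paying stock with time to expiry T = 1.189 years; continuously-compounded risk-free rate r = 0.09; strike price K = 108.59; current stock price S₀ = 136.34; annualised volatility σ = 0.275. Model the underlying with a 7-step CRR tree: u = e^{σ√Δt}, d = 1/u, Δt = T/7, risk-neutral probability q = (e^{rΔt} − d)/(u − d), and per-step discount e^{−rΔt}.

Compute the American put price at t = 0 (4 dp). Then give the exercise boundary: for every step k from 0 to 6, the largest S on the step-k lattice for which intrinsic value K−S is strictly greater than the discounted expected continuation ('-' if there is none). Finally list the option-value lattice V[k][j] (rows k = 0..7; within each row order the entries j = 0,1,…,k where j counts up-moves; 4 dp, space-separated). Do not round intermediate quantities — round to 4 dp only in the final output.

price = 2.6986
boundary = - - - - 86.6434 77.3595 86.6434
tree:
2.6986
4.7678 1.0095
8.2093 1.9665 0.2215
13.6921 3.7639 0.4885 0.0000
21.9466 7.0376 1.0771 0.0000 0.0000
31.2305 12.7356 2.3751 0.0000 0.0000 0.0000
39.5197 21.9466 5.2373 0.0000 0.0000 0.0000 0.0000
46.9206 31.2305 11.5485 0.0000 0.0000 0.0000 0.0000 0.0000

params: Δt=0.16986 u=1.12001 d=0.89285 q=0.53951 e^(-rΔt)=0.98483
t_7 payoffs: 46.9206 31.2305 11.5485 0.0000 0.0000 0.0000 0.0000 0.0000
t_6: node(6,0) S=69.0703 payoff=39.5197 vs cont=37.8723 → 39.5197 [stop]  node(6,1) S=86.6434 payoff=21.9466 vs cont=20.2992 → 21.9466 [stop]  node(6,2) S=108.6874 payoff=0.0000 vs cont=5.2373 → 5.2373 [wait]  node(6,3) S=136.3400 payoff=0.0000 vs cont=0.0000 → 0.0000 [wait]  node(6,4) S=171.0280 payoff=0.0000 vs cont=0.0000 → 0.0000 [wait]  node(6,5) S=214.5414 payoff=0.0000 vs cont=0.0000 → 0.0000 [wait]  node(6,6) S=269.1256 payoff=0.0000 vs cont=0.0000 → 0.0000 [wait]  ⇒ S*(6)=86.6434
t_5: node(5,0) S=77.3595 payoff=31.2305 vs cont=29.5831 → 31.2305 [stop]  node(5,1) S=97.0415 payoff=11.5485 vs cont=12.7356 → 12.7356 [wait]  node(5,2) S=121.7310 payoff=0.0000 vs cont=2.3751 → 2.3751 [wait]  node(5,3) S=152.7022 payoff=0.0000 vs cont=0.0000 → 0.0000 [wait]  node(5,4) S=191.5531 payoff=0.0000 vs cont=0.0000 → 0.0000 [wait]  node(5,5) S=240.2886 payoff=0.0000 vs cont=0.0000 → 0.0000 [wait]  ⇒ S*(5)=77.3595
t_4: node(4,0) S=86.6434 payoff=21.9466 vs cont=20.9299 → 21.9466 [stop]  node(4,1) S=108.6874 payoff=0.0000 vs cont=7.0376 → 7.0376 [wait]  node(4,2) S=136.3400 payoff=0.0000 vs cont=1.0771 → 1.0771 [wait]  node(4,3) S=171.0280 payoff=0.0000 vs cont=0.0000 → 0.0000 [wait]  node(4,4) S=214.5414 payoff=0.0000 vs cont=0.0000 → 0.0000 [wait]  ⇒ S*(4)=86.6434
t_3: node(3,0) S=97.0415 payoff=11.5485 vs cont=13.6921 → 13.6921 [wait]  node(3,1) S=121.7310 payoff=0.0000 vs cont=3.7639 → 3.7639 [wait]  node(3,2) S=152.7022 payoff=0.0000 vs cont=0.4885 → 0.4885 [wait]  node(3,3) S=191.5531 payoff=0.0000 vs cont=0.0000 → 0.0000 [wait]  ⇒ S*(3)=-
t_2: node(2,0) S=108.6874 payoff=0.0000 vs cont=8.2093 → 8.2093 [wait]  node(2,1) S=136.3400 payoff=0.0000 vs cont=1.9665 → 1.9665 [wait]  node(2,2) S=171.0280 payoff=0.0000 vs cont=0.2215 → 0.2215 [wait]  ⇒ S*(2)=-
t_1: node(1,0) S=121.7310 payoff=0.0000 vs cont=4.7678 → 4.7678 [wait]  node(1,1) S=152.7022 payoff=0.0000 vs cont=1.0095 → 1.0095 [wait]  ⇒ S*(1)=-
t_0: node(0,0) S=136.3400 payoff=0.0000 vs cont=2.6986 → 2.6986 [wait]  ⇒ S*(0)=-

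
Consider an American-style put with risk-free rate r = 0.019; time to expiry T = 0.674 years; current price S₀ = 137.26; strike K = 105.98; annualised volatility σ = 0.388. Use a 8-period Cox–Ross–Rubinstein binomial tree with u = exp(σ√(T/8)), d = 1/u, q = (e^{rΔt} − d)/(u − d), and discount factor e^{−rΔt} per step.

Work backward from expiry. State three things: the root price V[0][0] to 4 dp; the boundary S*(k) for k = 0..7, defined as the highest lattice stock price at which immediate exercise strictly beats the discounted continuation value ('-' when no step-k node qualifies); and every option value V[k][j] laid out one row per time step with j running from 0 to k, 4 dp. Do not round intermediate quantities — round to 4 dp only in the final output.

params: Δt=0.08425 u=1.11921 d=0.89349 q=0.47897 e^(-rΔt)=0.99840
t_8 payoffs: 50.2279 36.1436 18.5013 0.0000 0.0000 0.0000 0.0000 0.0000 0.0000
t_7: node(7,0) S=62.3981 payoff=43.5819 vs cont=43.4124 → 43.5819 [stop]  node(7,1) S=78.1614 payoff=27.8186 vs cont=27.6491 → 27.8186 [stop]  node(7,2) S=97.9068 payoff=8.0732 vs cont=9.6243 → 9.6243 [wait]  node(7,3) S=122.6404 payoff=0.0000 vs cont=0.0000 → 0.0000 [wait]  node(7,4) S=153.6223 payoff=0.0000 vs cont=0.0000 → 0.0000 [wait]  node(7,5) S=192.4310 payoff=0.0000 vs cont=0.0000 → 0.0000 [wait]  node(7,6) S=241.0437 payoff=0.0000 vs cont=0.0000 → 0.0000 [wait]  node(7,7) S=301.9372 payoff=0.0000 vs cont=0.0000 → 0.0000 [wait]  ⇒ S*(7)=78.1614
t_6: node(6,0) S=69.8364 payoff=36.1436 vs cont=35.9741 → 36.1436 [stop]  node(6,1) S=87.4787 payoff=18.5013 vs cont=19.0735 → 19.0735 [wait]  node(6,2) S=109.5780 payoff=0.0000 vs cont=5.0065 → 5.0065 [wait]  node(6,3) S=137.2600 payoff=0.0000 vs cont=0.0000 → 0.0000 [wait]  node(6,4) S=171.9352 payoff=0.0000 vs cont=0.0000 → 0.0000 [wait]  node(6,5) S=215.3701 payoff=0.0000 vs cont=0.0000 → 0.0000 [wait]  node(6,6) S=269.7778 payoff=0.0000 vs cont=0.0000 → 0.0000 [wait]  ⇒ S*(6)=69.8364
t_5: node(5,0) S=78.1614 payoff=27.8186 vs cont=27.9228 → 27.9228 [wait]  node(5,1) S=97.9068 payoff=8.0732 vs cont=12.3160 → 12.3160 [wait]  node(5,2) S=122.6404 payoff=0.0000 vs cont=2.6043 → 2.6043 [wait]  node(5,3) S=153.6223 payoff=0.0000 vs cont=0.0000 → 0.0000 [wait]  node(5,4) S=192.4310 payoff=0.0000 vs cont=0.0000 → 0.0000 [wait]  node(5,5) S=241.0437 payoff=0.0000 vs cont=0.0000 → 0.0000 [wait]  ⇒ S*(5)=-
t_4: node(4,0) S=87.4787 payoff=18.5013 vs cont=20.4149 → 20.4149 [wait]  node(4,1) S=109.5780 payoff=0.0000 vs cont=7.6522 → 7.6522 [wait]  node(4,2) S=137.2600 payoff=0.0000 vs cont=1.3548 → 1.3548 [wait]  node(4,3) S=171.9352 payoff=0.0000 vs cont=0.0000 → 0.0000 [wait]  node(4,4) S=215.3701 payoff=0.0000 vs cont=0.0000 → 0.0000 [wait]  ⇒ S*(4)=-
t_3: node(3,0) S=97.9068 payoff=8.0732 vs cont=14.2790 → 14.2790 [wait]  node(3,1) S=122.6404 payoff=0.0000 vs cont=4.6285 → 4.6285 [wait]  node(3,2) S=153.6223 payoff=0.0000 vs cont=0.7047 → 0.7047 [wait]  node(3,3) S=192.4310 payoff=0.0000 vs cont=0.0000 → 0.0000 [wait]  ⇒ S*(3)=-
t_2: node(2,0) S=109.5780 payoff=0.0000 vs cont=9.6412 → 9.6412 [wait]  node(2,1) S=137.2600 payoff=0.0000 vs cont=2.7447 → 2.7447 [wait]  node(2,2) S=171.9352 payoff=0.0000 vs cont=0.3666 → 0.3666 [wait]  ⇒ S*(2)=-
t_1: node(1,0) S=122.6404 payoff=0.0000 vs cont=6.3278 → 6.3278 [wait]  node(1,1) S=153.6223 payoff=0.0000 vs cont=1.6031 → 1.6031 [wait]  ⇒ S*(1)=-
t_0: node(0,0) S=137.2600 payoff=0.0000 vs cont=4.0583 → 4.0583 [wait]  ⇒ S*(0)=-

price = 4.0583
boundary = - - - - - - 69.8364 78.1614
tree:
4.0583
6.3278 1.6031
9.6412 2.7447 0.3666
14.2790 4.6285 0.7047 0.0000
20.4149 7.6522 1.3548 0.0000 0.0000
27.9228 12.3160 2.6043 0.0000 0.0000 0.0000
36.1436 19.0735 5.0065 0.0000 0.0000 0.0000 0.0000
43.5819 27.8186 9.6243 0.0000 0.0000 0.0000 0.0000 0.0000
50.2279 36.1436 18.5013 0.0000 0.0000 0.0000 0.0000 0.0000 0.0000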